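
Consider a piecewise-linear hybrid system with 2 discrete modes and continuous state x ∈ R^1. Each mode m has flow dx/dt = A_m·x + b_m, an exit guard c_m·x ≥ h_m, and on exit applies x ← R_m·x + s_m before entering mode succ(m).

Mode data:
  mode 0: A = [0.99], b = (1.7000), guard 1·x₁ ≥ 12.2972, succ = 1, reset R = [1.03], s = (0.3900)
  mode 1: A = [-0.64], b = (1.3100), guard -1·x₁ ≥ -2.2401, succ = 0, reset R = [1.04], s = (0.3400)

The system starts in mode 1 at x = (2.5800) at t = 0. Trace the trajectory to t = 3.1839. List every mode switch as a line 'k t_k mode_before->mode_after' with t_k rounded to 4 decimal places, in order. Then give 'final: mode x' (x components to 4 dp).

1 1.5858 1->0
2 2.7590 0->1
final: 1 10.4347

Mode 1: guard c·x = -2.2401 hit at Δt = 1.5858 (t = 1.5858), x⁻ = (2.2401) → reset → x⁺ = (2.6697), jump to mode 0
Mode 0: guard c·x = 12.2972 hit at Δt = 1.1732 (t = 2.7590), x⁻ = (12.2972) → reset → x⁺ = (13.0561), jump to mode 1
Mode 1: flow for 0.4249 to horizon, guard not reached → x = (10.4347)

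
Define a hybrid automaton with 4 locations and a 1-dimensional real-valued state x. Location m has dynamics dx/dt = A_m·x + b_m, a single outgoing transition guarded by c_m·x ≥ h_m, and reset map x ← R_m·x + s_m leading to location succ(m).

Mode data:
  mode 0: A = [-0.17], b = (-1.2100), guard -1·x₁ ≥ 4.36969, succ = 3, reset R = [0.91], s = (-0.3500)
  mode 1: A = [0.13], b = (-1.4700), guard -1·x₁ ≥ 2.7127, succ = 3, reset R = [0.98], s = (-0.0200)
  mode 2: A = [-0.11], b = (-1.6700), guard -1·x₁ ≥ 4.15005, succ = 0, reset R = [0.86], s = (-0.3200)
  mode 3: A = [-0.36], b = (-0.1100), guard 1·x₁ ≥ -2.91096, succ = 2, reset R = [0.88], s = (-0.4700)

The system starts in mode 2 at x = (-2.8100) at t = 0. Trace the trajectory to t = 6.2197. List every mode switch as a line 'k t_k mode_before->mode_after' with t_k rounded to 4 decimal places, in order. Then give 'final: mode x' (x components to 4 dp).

Mode 2: guard c·x = 4.1501 hit at Δt = 1.0422 (t = 1.0422), x⁻ = (-4.1501) → reset → x⁺ = (-3.8890), jump to mode 0
Mode 0: guard c·x = 4.3697 hit at Δt = 0.9482 (t = 1.9904), x⁻ = (-4.3697) → reset → x⁺ = (-4.3264), jump to mode 3
Mode 3: guard c·x = -2.9110 hit at Δt = 1.2053 (t = 3.1957), x⁻ = (-2.9110) → reset → x⁺ = (-3.0316), jump to mode 2
Mode 2: guard c·x = 4.1501 hit at Δt = 0.8779 (t = 4.0735), x⁻ = (-4.1500) → reset → x⁺ = (-3.8890), jump to mode 0
Mode 0: guard c·x = 4.3697 hit at Δt = 0.9482 (t = 5.0217), x⁻ = (-4.3697) → reset → x⁺ = (-4.3264), jump to mode 3
Mode 3: flow for 1.1980 to horizon, guard not reached → x = (-2.9179)

1 1.0422 2->0
2 1.9904 0->3
3 3.1957 3->2
4 4.0735 2->0
5 5.0217 0->3
final: 3 -2.9179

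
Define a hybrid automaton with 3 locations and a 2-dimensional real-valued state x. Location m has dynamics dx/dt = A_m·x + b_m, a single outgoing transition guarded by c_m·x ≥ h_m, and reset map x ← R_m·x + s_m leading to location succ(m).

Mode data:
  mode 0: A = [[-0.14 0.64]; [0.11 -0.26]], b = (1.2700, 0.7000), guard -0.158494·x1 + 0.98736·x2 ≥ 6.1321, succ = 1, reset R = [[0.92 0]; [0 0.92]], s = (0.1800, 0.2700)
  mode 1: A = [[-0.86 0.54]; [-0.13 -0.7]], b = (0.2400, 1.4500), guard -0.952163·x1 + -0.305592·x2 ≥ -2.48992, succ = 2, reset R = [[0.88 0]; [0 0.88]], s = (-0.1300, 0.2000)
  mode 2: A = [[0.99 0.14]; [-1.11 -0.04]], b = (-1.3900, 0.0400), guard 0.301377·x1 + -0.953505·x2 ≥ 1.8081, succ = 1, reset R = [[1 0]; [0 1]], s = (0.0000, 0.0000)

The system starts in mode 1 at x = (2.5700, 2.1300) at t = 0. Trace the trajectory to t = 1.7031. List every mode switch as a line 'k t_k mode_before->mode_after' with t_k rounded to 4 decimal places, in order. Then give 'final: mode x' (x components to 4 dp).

1 0.9120 1->2
final: 2 2.1056 0.2478

Mode 1: guard c·x = -2.4899 hit at Δt = 0.9120 (t = 0.9120), x⁻ = (2.0030, 1.9070) → reset → x⁺ = (1.6326, 1.8782), jump to mode 2
Mode 2: flow for 0.7911 to horizon, guard not reached → x = (2.1056, 0.2478)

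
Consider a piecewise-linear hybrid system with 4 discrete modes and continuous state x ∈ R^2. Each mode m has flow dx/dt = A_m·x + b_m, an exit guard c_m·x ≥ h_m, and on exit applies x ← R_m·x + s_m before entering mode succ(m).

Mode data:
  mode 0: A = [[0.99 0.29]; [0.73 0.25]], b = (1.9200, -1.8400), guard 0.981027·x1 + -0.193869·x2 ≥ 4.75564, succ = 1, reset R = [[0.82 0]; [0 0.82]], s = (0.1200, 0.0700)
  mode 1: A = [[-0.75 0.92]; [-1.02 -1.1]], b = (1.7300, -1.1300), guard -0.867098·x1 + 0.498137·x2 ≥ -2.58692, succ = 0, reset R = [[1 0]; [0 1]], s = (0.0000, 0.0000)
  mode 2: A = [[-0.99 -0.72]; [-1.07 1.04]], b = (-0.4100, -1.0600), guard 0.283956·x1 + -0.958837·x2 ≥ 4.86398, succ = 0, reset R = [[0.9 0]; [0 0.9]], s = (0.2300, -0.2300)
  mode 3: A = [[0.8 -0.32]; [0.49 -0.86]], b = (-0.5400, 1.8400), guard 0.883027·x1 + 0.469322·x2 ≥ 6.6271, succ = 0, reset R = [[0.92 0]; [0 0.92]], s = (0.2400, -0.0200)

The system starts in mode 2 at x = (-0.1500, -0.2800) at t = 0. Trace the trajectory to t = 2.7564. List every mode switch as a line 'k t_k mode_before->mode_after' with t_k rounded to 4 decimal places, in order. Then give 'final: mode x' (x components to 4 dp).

Mode 2: guard c·x = 4.8640 hit at Δt = 1.4118 (t = 1.4118), x⁻ = (0.9561, -4.7897) → reset → x⁺ = (1.0905, -4.5407), jump to mode 0
Mode 0: guard c·x = 4.7556 hit at Δt = 1.0145 (t = 2.4263), x⁻ = (3.6276, -6.1738) → reset → x⁺ = (3.0946, -4.9925), jump to mode 1
Mode 1: flow for 0.3301 to horizon, guard not reached → x = (1.6512, -4.4304)

1 1.4118 2->0
2 2.4263 0->1
final: 1 1.6512 -4.4304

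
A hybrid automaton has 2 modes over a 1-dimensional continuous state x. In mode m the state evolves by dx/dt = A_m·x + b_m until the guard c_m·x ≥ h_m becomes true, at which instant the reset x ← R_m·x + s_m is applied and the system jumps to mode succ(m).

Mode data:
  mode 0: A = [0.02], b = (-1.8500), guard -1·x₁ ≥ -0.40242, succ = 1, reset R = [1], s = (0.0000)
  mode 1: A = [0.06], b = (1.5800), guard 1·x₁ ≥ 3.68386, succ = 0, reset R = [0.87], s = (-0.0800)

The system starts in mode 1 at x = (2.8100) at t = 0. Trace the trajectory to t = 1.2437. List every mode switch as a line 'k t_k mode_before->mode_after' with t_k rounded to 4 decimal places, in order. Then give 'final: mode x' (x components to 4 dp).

Mode 1: guard c·x = 3.6839 hit at Δt = 0.4924 (t = 0.4924), x⁻ = (3.6839) → reset → x⁺ = (3.1250), jump to mode 0
Mode 0: flow for 0.7513 to horizon, guard not reached → x = (1.7719)

1 0.4924 1->0
final: 0 1.7719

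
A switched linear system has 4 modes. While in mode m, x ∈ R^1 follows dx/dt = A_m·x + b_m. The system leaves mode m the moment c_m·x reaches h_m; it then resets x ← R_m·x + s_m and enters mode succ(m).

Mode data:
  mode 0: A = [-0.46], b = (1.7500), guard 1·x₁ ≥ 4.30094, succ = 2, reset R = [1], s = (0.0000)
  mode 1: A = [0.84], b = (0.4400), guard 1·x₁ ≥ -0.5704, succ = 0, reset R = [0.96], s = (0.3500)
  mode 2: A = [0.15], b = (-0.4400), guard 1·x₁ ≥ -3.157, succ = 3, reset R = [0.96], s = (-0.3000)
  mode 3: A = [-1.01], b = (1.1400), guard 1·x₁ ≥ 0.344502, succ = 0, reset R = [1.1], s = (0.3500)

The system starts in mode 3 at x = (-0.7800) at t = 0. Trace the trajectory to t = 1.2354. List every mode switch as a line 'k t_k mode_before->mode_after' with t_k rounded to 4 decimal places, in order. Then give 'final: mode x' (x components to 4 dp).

1 0.8807 3->0
final: 0 1.1919

Mode 3: guard c·x = 0.3445 hit at Δt = 0.8807 (t = 0.8807), x⁻ = (0.3445) → reset → x⁺ = (0.7290), jump to mode 0
Mode 0: flow for 0.3547 to horizon, guard not reached → x = (1.1919)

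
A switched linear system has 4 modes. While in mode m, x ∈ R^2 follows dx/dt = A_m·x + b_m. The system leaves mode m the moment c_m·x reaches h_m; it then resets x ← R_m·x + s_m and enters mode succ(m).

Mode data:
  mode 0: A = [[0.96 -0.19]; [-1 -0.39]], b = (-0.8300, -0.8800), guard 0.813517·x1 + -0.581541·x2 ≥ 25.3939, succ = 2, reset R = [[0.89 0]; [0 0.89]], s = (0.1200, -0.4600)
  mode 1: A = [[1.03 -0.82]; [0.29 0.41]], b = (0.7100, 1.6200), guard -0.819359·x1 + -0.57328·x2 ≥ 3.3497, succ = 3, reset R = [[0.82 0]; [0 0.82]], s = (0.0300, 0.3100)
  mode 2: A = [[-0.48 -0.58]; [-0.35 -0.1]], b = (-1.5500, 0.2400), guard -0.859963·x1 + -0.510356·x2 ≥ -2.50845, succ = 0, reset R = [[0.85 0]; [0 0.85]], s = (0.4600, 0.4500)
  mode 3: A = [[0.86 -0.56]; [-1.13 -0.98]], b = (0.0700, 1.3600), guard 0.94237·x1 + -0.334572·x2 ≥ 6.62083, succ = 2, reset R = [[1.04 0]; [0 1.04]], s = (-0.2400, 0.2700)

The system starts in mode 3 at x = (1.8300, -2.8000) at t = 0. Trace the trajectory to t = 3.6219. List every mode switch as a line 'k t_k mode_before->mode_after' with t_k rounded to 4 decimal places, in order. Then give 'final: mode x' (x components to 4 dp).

Mode 3: guard c·x = 6.6208 hit at Δt = 0.8924 (t = 0.8924), x⁻ = (5.9620, -2.9961) → reset → x⁺ = (5.9605, -2.8459), jump to mode 2
Mode 2: guard c·x = -2.5084 hit at Δt = 0.4336 (t = 1.3260), x⁻ = (4.9517, -3.4287) → reset → x⁺ = (4.6690, -2.4644), jump to mode 0
Mode 0: guard c·x = 25.3939 hit at Δt = 1.4834 (t = 2.8094), x⁻ = (20.4776, -15.0205) → reset → x⁺ = (18.3451, -13.8282), jump to mode 2
Mode 2: flow for 0.8125 to horizon, guard not reached → x = (17.5357, -17.4150)

1 0.8924 3->2
2 1.3260 2->0
3 2.8094 0->2
final: 2 17.5357 -17.4150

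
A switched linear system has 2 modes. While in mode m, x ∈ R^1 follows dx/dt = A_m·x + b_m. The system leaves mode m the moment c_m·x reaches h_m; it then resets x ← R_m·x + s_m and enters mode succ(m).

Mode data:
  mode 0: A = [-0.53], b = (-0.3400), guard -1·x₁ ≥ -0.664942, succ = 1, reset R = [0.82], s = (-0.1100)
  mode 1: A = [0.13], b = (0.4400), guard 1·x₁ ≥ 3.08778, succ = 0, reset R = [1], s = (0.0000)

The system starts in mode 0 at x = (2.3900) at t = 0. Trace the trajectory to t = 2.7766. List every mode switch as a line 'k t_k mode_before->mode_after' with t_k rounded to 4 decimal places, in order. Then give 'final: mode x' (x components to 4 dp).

1 1.5882 0->1
final: 1 1.0734

Mode 0: guard c·x = -0.6649 hit at Δt = 1.5882 (t = 1.5882), x⁻ = (0.6649) → reset → x⁺ = (0.4353), jump to mode 1
Mode 1: flow for 1.1884 to horizon, guard not reached → x = (1.0734)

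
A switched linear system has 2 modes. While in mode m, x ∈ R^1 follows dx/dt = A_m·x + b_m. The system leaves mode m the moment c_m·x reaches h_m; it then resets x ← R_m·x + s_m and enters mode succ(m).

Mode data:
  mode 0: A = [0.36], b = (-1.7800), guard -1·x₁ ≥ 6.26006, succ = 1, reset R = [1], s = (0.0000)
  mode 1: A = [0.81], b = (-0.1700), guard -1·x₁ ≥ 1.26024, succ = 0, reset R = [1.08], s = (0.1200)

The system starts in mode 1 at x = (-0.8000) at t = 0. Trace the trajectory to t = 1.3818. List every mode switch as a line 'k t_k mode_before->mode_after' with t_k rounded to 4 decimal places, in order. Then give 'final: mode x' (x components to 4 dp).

Mode 1: guard c·x = 1.2602 hit at Δt = 0.4636 (t = 0.4636), x⁻ = (-1.2602) → reset → x⁺ = (-1.2411), jump to mode 0
Mode 0: flow for 0.9182 to horizon, guard not reached → x = (-3.6642)

1 0.4636 1->0
final: 0 -3.6642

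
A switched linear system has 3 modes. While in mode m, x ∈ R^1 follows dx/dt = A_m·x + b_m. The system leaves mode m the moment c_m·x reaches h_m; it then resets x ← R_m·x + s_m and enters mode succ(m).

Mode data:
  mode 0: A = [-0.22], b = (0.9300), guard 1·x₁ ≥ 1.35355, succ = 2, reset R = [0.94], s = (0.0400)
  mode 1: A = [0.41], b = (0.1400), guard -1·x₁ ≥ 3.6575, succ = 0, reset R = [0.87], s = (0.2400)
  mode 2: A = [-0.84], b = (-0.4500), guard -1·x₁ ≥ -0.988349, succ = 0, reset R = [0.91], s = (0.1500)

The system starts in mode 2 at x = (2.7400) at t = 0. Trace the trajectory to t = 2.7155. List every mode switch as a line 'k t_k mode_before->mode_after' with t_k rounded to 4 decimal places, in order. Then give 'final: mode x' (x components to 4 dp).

Mode 2: guard c·x = -0.9883 hit at Δt = 0.9109 (t = 0.9109), x⁻ = (0.9883) → reset → x⁺ = (1.0494), jump to mode 0
Mode 0: guard c·x = 1.3536 hit at Δt = 0.4573 (t = 1.3682), x⁻ = (1.3536) → reset → x⁺ = (1.3123), jump to mode 2
Mode 2: guard c·x = -0.9883 hit at Δt = 0.2295 (t = 1.5977), x⁻ = (0.9883) → reset → x⁺ = (1.0494), jump to mode 0
Mode 0: guard c·x = 1.3536 hit at Δt = 0.4573 (t = 2.0550), x⁻ = (1.3536) → reset → x⁺ = (1.3123), jump to mode 2
Mode 2: guard c·x = -0.9883 hit at Δt = 0.2295 (t = 2.2844), x⁻ = (0.9883) → reset → x⁺ = (1.0494), jump to mode 0
Mode 0: flow for 0.4311 to horizon, guard not reached → x = (1.3369)

1 0.9109 2->0
2 1.3682 0->2
3 1.5977 2->0
4 2.0550 0->2
5 2.2844 2->0
final: 0 1.3369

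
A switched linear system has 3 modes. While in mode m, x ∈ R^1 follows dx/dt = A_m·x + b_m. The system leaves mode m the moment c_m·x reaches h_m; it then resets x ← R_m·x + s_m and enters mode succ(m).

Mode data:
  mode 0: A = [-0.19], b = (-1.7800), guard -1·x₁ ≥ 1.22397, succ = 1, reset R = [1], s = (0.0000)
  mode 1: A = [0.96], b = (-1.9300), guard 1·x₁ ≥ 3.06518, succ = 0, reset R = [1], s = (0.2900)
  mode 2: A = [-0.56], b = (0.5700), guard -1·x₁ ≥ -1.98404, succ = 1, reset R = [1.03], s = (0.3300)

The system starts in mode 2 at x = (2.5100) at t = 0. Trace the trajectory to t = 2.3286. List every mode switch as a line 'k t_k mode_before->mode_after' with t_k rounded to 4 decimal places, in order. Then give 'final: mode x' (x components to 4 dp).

Mode 2: guard c·x = -1.9840 hit at Δt = 0.7761 (t = 0.7761), x⁻ = (1.9840) → reset → x⁺ = (2.3736), jump to mode 1
Mode 1: guard c·x = 3.0652 hit at Δt = 1.1107 (t = 1.8868), x⁻ = (3.0652) → reset → x⁺ = (3.3552), jump to mode 0
Mode 0: flow for 0.4418 to horizon, guard not reached → x = (2.3307)

1 0.7761 2->1
2 1.8868 1->0
final: 0 2.3307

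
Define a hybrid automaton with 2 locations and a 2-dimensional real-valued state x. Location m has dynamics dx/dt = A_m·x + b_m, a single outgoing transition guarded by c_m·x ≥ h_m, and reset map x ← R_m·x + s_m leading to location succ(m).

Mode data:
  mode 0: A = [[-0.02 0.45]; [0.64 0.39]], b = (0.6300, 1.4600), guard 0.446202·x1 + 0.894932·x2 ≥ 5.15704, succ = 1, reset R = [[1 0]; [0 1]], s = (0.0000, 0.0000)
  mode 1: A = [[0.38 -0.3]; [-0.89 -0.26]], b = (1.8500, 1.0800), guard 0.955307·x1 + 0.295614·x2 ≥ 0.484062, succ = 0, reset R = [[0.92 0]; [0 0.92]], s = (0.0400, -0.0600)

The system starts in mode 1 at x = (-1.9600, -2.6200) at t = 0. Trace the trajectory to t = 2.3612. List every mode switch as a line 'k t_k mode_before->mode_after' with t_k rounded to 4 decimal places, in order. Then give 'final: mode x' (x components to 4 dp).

1 1.3208 1->0
final: 0 1.6601 2.5861

Mode 1: guard c·x = 0.4841 hit at Δt = 1.3208 (t = 1.3208), x⁻ = (0.5002, 0.0209) → reset → x⁺ = (0.5002, -0.0408), jump to mode 0
Mode 0: flow for 1.0404 to horizon, guard not reached → x = (1.6601, 2.5861)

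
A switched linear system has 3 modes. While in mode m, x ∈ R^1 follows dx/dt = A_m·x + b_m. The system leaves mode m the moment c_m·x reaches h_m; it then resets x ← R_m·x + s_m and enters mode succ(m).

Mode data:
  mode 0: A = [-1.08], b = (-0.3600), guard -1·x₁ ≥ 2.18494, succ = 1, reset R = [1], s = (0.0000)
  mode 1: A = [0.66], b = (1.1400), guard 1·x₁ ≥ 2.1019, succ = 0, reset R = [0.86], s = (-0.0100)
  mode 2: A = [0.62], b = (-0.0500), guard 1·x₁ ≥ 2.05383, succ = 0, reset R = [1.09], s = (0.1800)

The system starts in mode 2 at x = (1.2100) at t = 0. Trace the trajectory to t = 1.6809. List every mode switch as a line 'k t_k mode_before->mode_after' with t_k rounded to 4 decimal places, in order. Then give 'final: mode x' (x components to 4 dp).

Mode 2: guard c·x = 2.0538 hit at Δt = 0.9000 (t = 0.9000), x⁻ = (2.0538) → reset → x⁺ = (2.4187), jump to mode 0
Mode 0: flow for 0.7809 to horizon, guard not reached → x = (0.8507)

1 0.9000 2->0
final: 0 0.8507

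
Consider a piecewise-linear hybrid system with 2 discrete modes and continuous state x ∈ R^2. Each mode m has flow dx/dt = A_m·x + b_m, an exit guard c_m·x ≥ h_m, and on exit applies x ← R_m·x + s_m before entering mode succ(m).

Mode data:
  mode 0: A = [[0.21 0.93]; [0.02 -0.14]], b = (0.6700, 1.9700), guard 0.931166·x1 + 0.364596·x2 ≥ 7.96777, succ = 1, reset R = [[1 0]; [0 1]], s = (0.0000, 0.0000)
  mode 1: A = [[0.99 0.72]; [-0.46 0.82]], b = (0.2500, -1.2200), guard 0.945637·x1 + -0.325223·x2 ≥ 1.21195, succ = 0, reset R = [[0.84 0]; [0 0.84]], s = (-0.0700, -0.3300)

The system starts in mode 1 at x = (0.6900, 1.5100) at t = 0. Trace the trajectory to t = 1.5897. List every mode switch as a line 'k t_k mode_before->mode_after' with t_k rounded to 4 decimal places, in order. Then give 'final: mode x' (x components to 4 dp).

1 0.4222 1->0
final: 0 4.7764 2.7977

Mode 1: guard c·x = 1.2120 hit at Δt = 0.4222 (t = 0.4222), x⁻ = (1.7129, 1.2539) → reset → x⁺ = (1.3688, 0.7233), jump to mode 0
Mode 0: flow for 1.1675 to horizon, guard not reached → x = (4.7764, 2.7977)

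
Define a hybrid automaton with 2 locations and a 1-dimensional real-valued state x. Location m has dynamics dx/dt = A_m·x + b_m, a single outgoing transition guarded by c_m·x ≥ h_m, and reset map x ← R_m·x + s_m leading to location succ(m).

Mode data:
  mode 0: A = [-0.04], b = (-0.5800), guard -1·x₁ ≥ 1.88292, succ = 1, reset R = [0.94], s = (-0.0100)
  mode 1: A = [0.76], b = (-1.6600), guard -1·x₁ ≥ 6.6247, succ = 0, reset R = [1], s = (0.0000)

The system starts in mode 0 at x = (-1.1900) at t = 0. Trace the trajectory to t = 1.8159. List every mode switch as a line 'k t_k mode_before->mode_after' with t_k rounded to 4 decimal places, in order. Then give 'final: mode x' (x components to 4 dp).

1 1.3366 0->1
final: 1 -3.5220

Mode 0: guard c·x = 1.8829 hit at Δt = 1.3366 (t = 1.3366), x⁻ = (-1.8829) → reset → x⁺ = (-1.7799), jump to mode 1
Mode 1: flow for 0.4793 to horizon, guard not reached → x = (-3.5220)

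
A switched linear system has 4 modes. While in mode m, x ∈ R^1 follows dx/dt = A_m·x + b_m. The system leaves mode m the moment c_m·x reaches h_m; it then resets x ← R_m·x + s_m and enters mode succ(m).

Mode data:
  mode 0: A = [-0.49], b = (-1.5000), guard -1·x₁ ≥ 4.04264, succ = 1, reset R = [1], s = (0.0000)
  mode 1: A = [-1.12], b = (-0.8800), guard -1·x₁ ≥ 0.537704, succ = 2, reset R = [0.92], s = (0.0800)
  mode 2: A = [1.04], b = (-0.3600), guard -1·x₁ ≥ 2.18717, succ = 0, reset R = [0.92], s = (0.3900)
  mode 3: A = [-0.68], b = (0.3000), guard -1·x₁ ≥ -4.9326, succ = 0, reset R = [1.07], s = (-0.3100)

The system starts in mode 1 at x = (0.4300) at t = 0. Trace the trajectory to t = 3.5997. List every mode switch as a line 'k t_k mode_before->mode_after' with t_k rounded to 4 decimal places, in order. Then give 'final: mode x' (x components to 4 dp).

1 1.4193 1->2
2 2.5759 2->0
final: 0 -2.1899

Mode 1: guard c·x = 0.5377 hit at Δt = 1.4193 (t = 1.4193), x⁻ = (-0.5377) → reset → x⁺ = (-0.4147), jump to mode 2
Mode 2: guard c·x = 2.1872 hit at Δt = 1.1566 (t = 2.5759), x⁻ = (-2.1872) → reset → x⁺ = (-1.6222), jump to mode 0
Mode 0: flow for 1.0238 to horizon, guard not reached → x = (-2.1899)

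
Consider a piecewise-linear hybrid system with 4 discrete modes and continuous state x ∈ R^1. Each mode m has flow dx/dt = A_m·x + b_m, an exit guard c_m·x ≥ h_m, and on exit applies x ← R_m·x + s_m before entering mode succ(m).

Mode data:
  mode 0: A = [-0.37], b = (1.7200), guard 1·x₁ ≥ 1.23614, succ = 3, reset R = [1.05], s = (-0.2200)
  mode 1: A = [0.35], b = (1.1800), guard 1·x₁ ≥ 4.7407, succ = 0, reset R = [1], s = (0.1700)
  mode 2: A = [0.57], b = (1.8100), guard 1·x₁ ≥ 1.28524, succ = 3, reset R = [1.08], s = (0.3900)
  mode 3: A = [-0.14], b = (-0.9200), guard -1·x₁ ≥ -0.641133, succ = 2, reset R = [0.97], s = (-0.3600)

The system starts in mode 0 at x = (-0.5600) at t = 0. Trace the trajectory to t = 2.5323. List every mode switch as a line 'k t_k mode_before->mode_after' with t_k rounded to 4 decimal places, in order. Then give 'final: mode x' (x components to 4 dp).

1 1.1429 0->3
2 1.5629 3->2
3 2.0201 2->3
final: 3 1.2003

Mode 0: guard c·x = 1.2361 hit at Δt = 1.1429 (t = 1.1429), x⁻ = (1.2361) → reset → x⁺ = (1.0779), jump to mode 3
Mode 3: guard c·x = -0.6411 hit at Δt = 0.4200 (t = 1.5629), x⁻ = (0.6411) → reset → x⁺ = (0.2619), jump to mode 2
Mode 2: guard c·x = 1.2852 hit at Δt = 0.4572 (t = 2.0201), x⁻ = (1.2852) → reset → x⁺ = (1.7781), jump to mode 3
Mode 3: flow for 0.5122 to horizon, guard not reached → x = (1.2003)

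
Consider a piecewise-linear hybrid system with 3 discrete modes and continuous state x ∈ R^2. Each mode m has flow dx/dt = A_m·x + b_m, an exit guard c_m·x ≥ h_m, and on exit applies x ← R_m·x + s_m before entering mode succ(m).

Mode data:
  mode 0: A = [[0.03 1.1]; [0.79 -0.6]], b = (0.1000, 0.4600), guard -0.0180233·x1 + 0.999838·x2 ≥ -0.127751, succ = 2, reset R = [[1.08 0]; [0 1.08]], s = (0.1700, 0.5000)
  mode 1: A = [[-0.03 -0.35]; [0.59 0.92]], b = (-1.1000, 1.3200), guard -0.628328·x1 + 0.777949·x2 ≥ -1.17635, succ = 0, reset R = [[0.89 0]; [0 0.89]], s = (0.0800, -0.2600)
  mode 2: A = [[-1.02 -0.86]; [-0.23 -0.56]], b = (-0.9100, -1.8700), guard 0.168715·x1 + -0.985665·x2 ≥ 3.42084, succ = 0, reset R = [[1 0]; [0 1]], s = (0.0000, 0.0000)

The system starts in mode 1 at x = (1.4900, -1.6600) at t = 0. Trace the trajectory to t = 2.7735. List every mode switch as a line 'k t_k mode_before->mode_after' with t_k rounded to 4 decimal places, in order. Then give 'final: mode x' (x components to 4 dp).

1 0.9727 1->0
2 1.6965 0->2
final: 2 0.0464 -1.3383

Mode 1: guard c·x = -1.1764 hit at Δt = 0.9727 (t = 0.9727), x⁻ = (0.8223, -0.8480) → reset → x⁺ = (0.8118, -1.0147), jump to mode 0
Mode 0: guard c·x = -0.1278 hit at Δt = 0.7238 (t = 1.6965), x⁻ = (0.4834, -0.1191) → reset → x⁺ = (0.6920, 0.3714), jump to mode 2
Mode 2: flow for 1.0770 to horizon, guard not reached → x = (0.0464, -1.3383)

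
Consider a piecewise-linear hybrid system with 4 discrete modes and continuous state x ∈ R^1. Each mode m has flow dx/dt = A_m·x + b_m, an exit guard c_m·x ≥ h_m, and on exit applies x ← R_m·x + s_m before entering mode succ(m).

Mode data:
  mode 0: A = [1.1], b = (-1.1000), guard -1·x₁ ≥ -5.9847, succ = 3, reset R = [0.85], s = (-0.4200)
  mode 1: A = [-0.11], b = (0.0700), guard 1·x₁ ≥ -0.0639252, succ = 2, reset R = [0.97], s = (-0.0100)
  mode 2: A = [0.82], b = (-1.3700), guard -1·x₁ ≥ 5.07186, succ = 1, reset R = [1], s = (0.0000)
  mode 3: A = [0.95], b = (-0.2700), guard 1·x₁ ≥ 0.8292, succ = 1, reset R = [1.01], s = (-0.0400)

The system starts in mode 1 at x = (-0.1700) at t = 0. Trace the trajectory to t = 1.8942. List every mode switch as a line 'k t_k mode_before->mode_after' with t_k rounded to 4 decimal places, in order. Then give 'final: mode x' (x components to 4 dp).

1 1.2822 1->2
final: 2 -1.2079

Mode 1: guard c·x = -0.0639 hit at Δt = 1.2822 (t = 1.2822), x⁻ = (-0.0639) → reset → x⁺ = (-0.0720), jump to mode 2
Mode 2: flow for 0.6120 to horizon, guard not reached → x = (-1.2079)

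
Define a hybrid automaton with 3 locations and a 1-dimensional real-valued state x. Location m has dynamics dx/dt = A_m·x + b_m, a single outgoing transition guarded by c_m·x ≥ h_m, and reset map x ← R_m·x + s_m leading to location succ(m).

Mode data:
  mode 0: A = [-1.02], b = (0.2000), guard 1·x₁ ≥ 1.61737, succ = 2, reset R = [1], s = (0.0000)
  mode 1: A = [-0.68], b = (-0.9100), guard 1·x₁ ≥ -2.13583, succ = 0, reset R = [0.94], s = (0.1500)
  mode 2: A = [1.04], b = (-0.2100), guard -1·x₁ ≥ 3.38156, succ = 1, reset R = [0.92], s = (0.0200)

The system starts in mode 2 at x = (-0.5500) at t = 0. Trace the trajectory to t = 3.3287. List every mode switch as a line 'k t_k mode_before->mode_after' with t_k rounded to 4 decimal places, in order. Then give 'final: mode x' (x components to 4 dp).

1 1.5014 2->1
2 2.6593 1->0
final: 0 -0.8415

Mode 2: guard c·x = 3.3816 hit at Δt = 1.5014 (t = 1.5014), x⁻ = (-3.3816) → reset → x⁺ = (-3.0910), jump to mode 1
Mode 1: guard c·x = -2.1358 hit at Δt = 1.1579 (t = 2.6593), x⁻ = (-2.1358) → reset → x⁺ = (-1.8577), jump to mode 0
Mode 0: flow for 0.6694 to horizon, guard not reached → x = (-0.8415)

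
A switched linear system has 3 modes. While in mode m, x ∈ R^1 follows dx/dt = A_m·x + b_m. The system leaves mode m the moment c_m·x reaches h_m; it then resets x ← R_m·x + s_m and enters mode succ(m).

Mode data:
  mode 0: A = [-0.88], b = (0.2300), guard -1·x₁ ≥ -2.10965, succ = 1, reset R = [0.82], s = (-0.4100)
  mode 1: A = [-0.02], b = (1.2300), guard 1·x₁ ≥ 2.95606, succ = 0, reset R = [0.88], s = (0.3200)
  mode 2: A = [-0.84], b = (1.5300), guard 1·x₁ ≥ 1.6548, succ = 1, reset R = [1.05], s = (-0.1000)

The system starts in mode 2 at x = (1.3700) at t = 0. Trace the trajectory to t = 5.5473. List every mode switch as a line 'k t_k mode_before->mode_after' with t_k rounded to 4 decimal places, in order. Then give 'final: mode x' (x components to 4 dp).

Mode 2: guard c·x = 1.6548 hit at Δt = 1.1865 (t = 1.1865), x⁻ = (1.6548) → reset → x⁺ = (1.6375), jump to mode 1
Mode 1: guard c·x = 2.9561 hit at Δt = 1.1136 (t = 2.3001), x⁻ = (2.9561) → reset → x⁺ = (2.9213), jump to mode 0
Mode 0: guard c·x = -2.1096 hit at Δt = 0.4137 (t = 2.7138), x⁻ = (2.1096) → reset → x⁺ = (1.3199), jump to mode 1
Mode 1: guard c·x = 2.9561 hit at Δt = 1.3782 (t = 4.0920), x⁻ = (2.9561) → reset → x⁺ = (2.9213), jump to mode 0
Mode 0: guard c·x = -2.1096 hit at Δt = 0.4137 (t = 4.5057), x⁻ = (2.1096) → reset → x⁺ = (1.3199), jump to mode 1
Mode 1: flow for 1.0416 to horizon, guard not reached → x = (2.5606)

1 1.1865 2->1
2 2.3001 1->0
3 2.7138 0->1
4 4.0920 1->0
5 4.5057 0->1
final: 1 2.5606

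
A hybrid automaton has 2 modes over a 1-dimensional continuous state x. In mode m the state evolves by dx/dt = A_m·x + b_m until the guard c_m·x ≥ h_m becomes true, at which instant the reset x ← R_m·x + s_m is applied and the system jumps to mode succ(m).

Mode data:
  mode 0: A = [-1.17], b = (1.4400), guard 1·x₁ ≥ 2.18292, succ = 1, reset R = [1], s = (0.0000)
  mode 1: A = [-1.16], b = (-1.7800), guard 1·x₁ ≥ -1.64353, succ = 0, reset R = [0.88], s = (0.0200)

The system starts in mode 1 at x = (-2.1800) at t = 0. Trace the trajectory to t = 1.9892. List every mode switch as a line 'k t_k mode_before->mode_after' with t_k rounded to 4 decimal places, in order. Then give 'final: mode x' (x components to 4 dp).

1 1.5330 1->0
final: 0 -0.3273

Mode 1: guard c·x = -1.6435 hit at Δt = 1.5330 (t = 1.5330), x⁻ = (-1.6435) → reset → x⁺ = (-1.4263), jump to mode 0
Mode 0: flow for 0.4562 to horizon, guard not reached → x = (-0.3273)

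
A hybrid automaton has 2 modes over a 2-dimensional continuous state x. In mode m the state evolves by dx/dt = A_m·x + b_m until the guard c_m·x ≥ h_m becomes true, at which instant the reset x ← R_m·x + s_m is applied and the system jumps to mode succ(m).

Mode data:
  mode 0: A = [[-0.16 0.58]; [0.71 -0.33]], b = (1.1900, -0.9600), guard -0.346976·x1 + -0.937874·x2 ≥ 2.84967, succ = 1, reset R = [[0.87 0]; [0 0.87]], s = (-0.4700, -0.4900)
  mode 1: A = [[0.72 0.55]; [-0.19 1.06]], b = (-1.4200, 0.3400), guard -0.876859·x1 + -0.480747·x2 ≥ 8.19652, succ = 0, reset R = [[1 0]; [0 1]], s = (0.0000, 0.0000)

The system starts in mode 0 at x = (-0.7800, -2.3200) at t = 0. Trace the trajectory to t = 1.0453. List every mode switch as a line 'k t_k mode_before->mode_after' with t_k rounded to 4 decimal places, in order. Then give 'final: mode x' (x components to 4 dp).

1 0.5686 0->1
final: 1 -3.6147 -4.2615

Mode 0: guard c·x = 2.8497 hit at Δt = 0.5686 (t = 0.5686), x⁻ = (-0.8618, -2.7196) → reset → x⁺ = (-1.2197, -2.8561), jump to mode 1
Mode 1: flow for 0.4767 to horizon, guard not reached → x = (-3.6147, -4.2615)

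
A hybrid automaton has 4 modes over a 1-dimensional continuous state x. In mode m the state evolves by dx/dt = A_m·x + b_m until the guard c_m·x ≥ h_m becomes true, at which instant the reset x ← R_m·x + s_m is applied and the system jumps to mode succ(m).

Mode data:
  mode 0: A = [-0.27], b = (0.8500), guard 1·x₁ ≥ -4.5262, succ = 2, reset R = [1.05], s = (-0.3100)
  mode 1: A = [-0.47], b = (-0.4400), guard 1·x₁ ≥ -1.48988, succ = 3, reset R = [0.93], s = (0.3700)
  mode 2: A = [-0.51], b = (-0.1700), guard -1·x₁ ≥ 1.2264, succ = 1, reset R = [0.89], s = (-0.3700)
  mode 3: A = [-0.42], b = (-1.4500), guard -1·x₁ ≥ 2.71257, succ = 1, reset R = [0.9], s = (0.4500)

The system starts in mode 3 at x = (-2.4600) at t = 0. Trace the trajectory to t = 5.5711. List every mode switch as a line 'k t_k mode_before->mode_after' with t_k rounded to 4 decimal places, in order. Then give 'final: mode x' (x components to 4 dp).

1 0.6993 3->1
2 2.0712 1->3
3 4.9094 3->1
final: 1 -1.7093

Mode 3: guard c·x = 2.7126 hit at Δt = 0.6993 (t = 0.6993), x⁻ = (-2.7126) → reset → x⁺ = (-1.9913), jump to mode 1
Mode 1: guard c·x = -1.4899 hit at Δt = 1.3719 (t = 2.0712), x⁻ = (-1.4899) → reset → x⁺ = (-1.0156), jump to mode 3
Mode 3: guard c·x = 2.7126 hit at Δt = 2.8382 (t = 4.9094), x⁻ = (-2.7126) → reset → x⁺ = (-1.9913), jump to mode 1
Mode 1: flow for 0.6617 to horizon, guard not reached → x = (-1.7093)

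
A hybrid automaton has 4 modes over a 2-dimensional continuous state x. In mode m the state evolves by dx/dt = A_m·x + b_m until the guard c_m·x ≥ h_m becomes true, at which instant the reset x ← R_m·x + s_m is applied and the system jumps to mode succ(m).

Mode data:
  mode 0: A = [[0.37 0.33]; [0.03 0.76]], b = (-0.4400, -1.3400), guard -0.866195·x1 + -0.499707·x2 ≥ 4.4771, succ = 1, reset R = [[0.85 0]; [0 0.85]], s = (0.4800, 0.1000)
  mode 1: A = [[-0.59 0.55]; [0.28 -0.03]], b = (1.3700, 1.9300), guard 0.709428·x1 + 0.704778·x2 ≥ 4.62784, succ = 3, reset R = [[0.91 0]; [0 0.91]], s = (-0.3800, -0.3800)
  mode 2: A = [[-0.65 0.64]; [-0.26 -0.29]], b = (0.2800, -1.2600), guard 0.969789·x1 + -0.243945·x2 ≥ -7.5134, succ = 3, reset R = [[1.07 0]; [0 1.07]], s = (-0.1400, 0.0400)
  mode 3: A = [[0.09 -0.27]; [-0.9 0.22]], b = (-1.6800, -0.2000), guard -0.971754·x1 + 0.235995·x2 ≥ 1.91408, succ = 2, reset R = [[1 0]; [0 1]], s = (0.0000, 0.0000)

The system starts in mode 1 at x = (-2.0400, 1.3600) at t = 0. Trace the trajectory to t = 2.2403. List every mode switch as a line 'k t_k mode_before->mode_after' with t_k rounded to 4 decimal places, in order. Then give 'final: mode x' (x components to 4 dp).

Mode 1: guard c·x = 4.6278 hit at Δt = 1.5577 (t = 1.5577), x⁻ = (2.2235, 4.3283) → reset → x⁺ = (1.6433, 3.5587), jump to mode 3
Mode 3: flow for 0.6826 to horizon, guard not reached → x = (-0.0852, 3.4526)

1 1.5577 1->3
final: 3 -0.0852 3.4526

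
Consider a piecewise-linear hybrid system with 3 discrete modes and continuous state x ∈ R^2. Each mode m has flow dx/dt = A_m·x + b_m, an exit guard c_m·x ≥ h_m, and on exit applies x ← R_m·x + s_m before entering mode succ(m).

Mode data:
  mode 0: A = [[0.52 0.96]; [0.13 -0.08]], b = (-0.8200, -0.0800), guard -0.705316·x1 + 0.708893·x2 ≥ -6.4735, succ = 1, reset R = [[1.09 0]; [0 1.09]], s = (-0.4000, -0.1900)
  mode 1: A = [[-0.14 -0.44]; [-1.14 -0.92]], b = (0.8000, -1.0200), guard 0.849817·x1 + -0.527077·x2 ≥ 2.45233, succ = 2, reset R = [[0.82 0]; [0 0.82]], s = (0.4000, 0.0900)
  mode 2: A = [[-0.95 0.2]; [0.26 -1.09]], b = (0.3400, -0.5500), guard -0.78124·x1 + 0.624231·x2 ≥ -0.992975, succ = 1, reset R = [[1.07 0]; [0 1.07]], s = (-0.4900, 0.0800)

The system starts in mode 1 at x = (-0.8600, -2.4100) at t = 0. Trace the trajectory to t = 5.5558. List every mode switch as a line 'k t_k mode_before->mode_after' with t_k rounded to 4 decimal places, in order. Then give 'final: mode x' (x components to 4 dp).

1 1.5744 1->2
2 2.6331 2->1
3 3.8372 1->2
4 4.8957 2->1
final: 1 1.0634 -1.2336

Mode 1: guard c·x = 2.4523 hit at Δt = 1.5744 (t = 1.5744), x⁻ = (1.5956, -2.0801) → reset → x⁺ = (1.7084, -1.6157), jump to mode 2
Mode 2: guard c·x = -0.9930 hit at Δt = 1.0587 (t = 2.6331), x⁻ = (0.7223, -0.6867) → reset → x⁺ = (0.2829, -0.6548), jump to mode 1
Mode 1: guard c·x = 2.4523 hit at Δt = 1.2041 (t = 3.8372), x⁻ = (1.7245, -1.8722) → reset → x⁺ = (1.8141, -1.4452), jump to mode 2
Mode 2: guard c·x = -0.9930 hit at Δt = 1.0585 (t = 4.8957), x⁻ = (0.7745, -0.6214) → reset → x⁺ = (0.3387, -0.5849), jump to mode 1
Mode 1: flow for 0.6601 to horizon, guard not reached → x = (1.0634, -1.2336)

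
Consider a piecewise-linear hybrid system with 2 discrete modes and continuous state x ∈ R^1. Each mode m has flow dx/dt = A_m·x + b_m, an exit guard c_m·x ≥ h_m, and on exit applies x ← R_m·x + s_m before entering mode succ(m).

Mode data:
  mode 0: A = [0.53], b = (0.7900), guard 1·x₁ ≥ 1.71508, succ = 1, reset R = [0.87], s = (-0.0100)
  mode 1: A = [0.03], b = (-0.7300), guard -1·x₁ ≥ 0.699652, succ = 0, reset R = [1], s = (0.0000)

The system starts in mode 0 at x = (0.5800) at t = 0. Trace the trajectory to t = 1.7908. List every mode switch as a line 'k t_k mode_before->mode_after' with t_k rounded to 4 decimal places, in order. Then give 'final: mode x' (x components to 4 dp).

1 0.8247 0->1
final: 1 0.8101

Mode 0: guard c·x = 1.7151 hit at Δt = 0.8247 (t = 0.8247), x⁻ = (1.7151) → reset → x⁺ = (1.4821), jump to mode 1
Mode 1: flow for 0.9661 to horizon, guard not reached → x = (0.8101)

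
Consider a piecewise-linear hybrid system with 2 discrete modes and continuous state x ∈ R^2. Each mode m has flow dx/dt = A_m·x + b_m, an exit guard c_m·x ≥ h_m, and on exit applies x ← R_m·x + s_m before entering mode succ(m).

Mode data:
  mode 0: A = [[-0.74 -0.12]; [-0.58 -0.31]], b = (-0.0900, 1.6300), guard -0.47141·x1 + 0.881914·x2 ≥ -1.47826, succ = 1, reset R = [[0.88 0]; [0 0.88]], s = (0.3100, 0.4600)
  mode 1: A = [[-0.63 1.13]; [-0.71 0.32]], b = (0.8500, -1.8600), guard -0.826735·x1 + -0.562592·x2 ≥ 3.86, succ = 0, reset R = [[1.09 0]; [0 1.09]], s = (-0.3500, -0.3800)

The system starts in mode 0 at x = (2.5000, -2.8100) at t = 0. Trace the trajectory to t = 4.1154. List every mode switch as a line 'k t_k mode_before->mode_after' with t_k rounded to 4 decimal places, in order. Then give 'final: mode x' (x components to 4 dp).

Mode 0: guard c·x = -1.4783 hit at Δt = 1.3286 (t = 1.3286), x⁻ = (1.0478, -1.1161) → reset → x⁺ = (1.2320, -0.5222), jump to mode 1
Mode 1: guard c·x = 3.8600 hit at Δt = 1.4129 (t = 2.7415), x⁻ = (-1.6962, -4.3685) → reset → x⁺ = (-2.1989, -5.1417), jump to mode 0
Mode 0: guard c·x = -1.4783 hit at Δt = 0.8069 (t = 3.5485), x⁻ = (-1.0148, -2.2186) → reset → x⁺ = (-0.5830, -1.4924), jump to mode 1
Mode 1: flow for 0.5669 to horizon, guard not reached → x = (-1.1213, -2.5919)

1 1.3286 0->1
2 2.7415 1->0
3 3.5485 0->1
final: 1 -1.1213 -2.5919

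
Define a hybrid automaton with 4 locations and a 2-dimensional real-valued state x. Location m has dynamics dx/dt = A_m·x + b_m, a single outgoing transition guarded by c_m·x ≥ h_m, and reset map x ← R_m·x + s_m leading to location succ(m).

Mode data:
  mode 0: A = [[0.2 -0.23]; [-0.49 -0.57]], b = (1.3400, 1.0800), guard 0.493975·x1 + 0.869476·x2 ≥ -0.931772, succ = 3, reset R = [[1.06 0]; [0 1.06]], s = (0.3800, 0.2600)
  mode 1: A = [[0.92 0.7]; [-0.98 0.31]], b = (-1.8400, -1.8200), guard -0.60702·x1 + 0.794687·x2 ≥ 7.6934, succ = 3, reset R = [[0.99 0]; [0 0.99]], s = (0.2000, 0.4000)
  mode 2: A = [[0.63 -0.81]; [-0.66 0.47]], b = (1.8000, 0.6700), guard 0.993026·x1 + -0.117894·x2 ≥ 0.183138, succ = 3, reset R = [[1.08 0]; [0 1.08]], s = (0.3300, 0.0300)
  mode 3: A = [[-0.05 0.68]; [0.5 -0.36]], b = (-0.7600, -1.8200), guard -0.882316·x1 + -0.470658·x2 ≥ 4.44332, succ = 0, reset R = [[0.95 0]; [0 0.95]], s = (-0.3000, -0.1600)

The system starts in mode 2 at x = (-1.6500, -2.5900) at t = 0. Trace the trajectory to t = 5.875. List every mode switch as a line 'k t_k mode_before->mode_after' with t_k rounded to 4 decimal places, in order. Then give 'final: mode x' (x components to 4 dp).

Mode 2: guard c·x = 0.1831 hit at Δt = 0.4684 (t = 0.4684), x⁻ = (-0.1182, -2.5489) → reset → x⁺ = (0.2024, -2.7228), jump to mode 3
Mode 3: guard c·x = 4.4433 hit at Δt = 1.0475 (t = 1.5159), x⁻ = (-2.8745, -4.0520) → reset → x⁺ = (-3.0308, -4.0094), jump to mode 0
Mode 0: guard c·x = -0.9318 hit at Δt = 1.1775 (t = 2.6934), x⁻ = (-1.4724, -0.2352) → reset → x⁺ = (-1.1807, 0.0107), jump to mode 3
Mode 3: guard c·x = 4.4433 hit at Δt = 1.3216 (t = 4.0150), x⁻ = (-3.4100, -3.0481) → reset → x⁺ = (-3.5395, -3.0557), jump to mode 0
Mode 0: guard c·x = -0.9318 hit at Δt = 1.0634 (t = 5.0783), x⁻ = (-2.4612, 0.3266) → reset → x⁺ = (-2.2289, 0.6062), jump to mode 3
Mode 3: flow for 0.7967 to horizon, guard not reached → x = (-3.0419, -1.6901)

1 0.4684 2->3
2 1.5159 3->0
3 2.6934 0->3
4 4.0150 3->0
5 5.0783 0->3
final: 3 -3.0419 -1.6901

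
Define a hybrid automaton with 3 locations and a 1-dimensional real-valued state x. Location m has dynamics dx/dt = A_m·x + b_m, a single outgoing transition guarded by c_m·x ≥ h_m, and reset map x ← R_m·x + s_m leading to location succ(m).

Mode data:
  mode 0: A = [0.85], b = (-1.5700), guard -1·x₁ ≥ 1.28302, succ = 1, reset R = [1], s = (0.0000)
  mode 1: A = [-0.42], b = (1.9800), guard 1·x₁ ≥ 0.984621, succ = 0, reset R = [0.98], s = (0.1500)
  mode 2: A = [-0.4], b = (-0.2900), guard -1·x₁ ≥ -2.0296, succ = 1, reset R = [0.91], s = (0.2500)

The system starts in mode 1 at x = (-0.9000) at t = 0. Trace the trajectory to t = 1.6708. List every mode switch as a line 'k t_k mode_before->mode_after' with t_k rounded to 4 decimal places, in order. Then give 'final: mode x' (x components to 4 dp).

Mode 1: guard c·x = 0.9846 hit at Δt = 0.9738 (t = 0.9738), x⁻ = (0.9846) → reset → x⁺ = (1.1149), jump to mode 0
Mode 0: flow for 0.6970 to horizon, guard not reached → x = (0.5231)

1 0.9738 1->0
final: 0 0.5231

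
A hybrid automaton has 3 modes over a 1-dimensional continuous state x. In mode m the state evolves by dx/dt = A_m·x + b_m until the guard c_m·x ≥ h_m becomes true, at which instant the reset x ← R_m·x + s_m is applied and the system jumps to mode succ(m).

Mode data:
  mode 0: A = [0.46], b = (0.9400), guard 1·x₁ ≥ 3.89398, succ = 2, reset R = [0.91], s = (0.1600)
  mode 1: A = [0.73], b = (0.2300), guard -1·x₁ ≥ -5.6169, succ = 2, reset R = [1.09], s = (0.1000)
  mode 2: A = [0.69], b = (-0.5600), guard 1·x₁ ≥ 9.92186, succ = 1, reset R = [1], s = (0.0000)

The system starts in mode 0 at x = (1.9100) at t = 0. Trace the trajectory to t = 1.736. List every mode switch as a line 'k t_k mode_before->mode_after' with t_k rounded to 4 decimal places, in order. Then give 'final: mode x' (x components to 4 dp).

1 0.8841 0->2
final: 2 6.0172

Mode 0: guard c·x = 3.8940 hit at Δt = 0.8841 (t = 0.8841), x⁻ = (3.8940) → reset → x⁺ = (3.7035), jump to mode 2
Mode 2: flow for 0.8519 to horizon, guard not reached → x = (6.0172)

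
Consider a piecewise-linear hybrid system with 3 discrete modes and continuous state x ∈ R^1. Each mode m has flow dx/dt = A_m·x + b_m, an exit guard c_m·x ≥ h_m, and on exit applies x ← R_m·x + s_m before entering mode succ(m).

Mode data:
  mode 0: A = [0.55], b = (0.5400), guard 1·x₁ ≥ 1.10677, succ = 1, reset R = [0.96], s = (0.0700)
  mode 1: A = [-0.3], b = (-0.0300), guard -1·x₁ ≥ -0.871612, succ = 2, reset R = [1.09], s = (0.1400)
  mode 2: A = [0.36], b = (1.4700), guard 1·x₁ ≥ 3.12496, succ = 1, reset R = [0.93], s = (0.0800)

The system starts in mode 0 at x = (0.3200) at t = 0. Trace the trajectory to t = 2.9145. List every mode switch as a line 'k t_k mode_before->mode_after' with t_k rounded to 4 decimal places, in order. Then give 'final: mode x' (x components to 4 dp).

1 0.8595 0->1
2 1.6523 1->2
3 2.5737 2->1
final: 1 2.6863

Mode 0: guard c·x = 1.1068 hit at Δt = 0.8595 (t = 0.8595), x⁻ = (1.1068) → reset → x⁺ = (1.1325), jump to mode 1
Mode 1: guard c·x = -0.8716 hit at Δt = 0.7928 (t = 1.6523), x⁻ = (0.8716) → reset → x⁺ = (1.0901), jump to mode 2
Mode 2: guard c·x = 3.1250 hit at Δt = 0.9214 (t = 2.5737), x⁻ = (3.1250) → reset → x⁺ = (2.9862), jump to mode 1
Mode 1: flow for 0.3408 to horizon, guard not reached → x = (2.6863)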